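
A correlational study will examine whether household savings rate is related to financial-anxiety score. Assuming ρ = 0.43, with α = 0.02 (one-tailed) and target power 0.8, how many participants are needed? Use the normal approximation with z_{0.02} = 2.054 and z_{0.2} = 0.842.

n = 43

Fisher's z: C = ½·ln((1+r)/(1−r)) = ½·ln(2.5088) = 0.4599.
n = ((z_{α} + z_β)/C)² + 3.
(2.054 + 0.842) / 0.4599 = 2.896 / 0.4599 = 6.297.
n = 6.297² + 3 = 39.65 + 3 = 42.7.
Round up.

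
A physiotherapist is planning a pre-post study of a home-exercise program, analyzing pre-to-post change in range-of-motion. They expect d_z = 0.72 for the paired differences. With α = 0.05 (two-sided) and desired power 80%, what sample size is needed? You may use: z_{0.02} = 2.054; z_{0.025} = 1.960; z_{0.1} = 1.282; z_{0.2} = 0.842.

For a paired (one-sample on differences) test: n = ((z_{α/2} + z_β) / d)².
z_{α/2} + z_β = 1.960 + 0.842 = 2.802.
n = (2.802 / 0.72)² = 3.892² = 15.15.
Round up.

n = 16 pairs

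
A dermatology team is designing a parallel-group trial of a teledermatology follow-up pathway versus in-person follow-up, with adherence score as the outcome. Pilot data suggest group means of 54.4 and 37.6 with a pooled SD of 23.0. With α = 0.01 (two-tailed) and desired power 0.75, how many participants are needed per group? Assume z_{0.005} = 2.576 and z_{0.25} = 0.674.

n = 40 per group

Cohen's d = |M₁ − M₂| / SD_pooled = |54.4 − 37.6| / 23.0 = 16.8 / 23.0 = 0.730.
For two independent groups with equal n: n = 2·((z_{α/2} + z_β) / d)².
z_{α/2} + z_β = 2.576 + 0.674 = 3.250.
n = 2 × (3.250 / 0.730)² = 2 × 4.452² = 2 × 19.82 = 39.6.
Round up to the next whole participant.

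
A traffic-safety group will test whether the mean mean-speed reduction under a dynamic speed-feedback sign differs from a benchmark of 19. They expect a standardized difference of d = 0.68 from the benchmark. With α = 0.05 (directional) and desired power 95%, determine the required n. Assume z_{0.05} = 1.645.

n = 24

For a one-sample test: n = ((z_{α} + z_β) / d)².
z_{α} + z_β = 1.645 + 1.645 = 3.290.
n = (3.290 / 0.68)² = 4.838² = 23.41.
Round up.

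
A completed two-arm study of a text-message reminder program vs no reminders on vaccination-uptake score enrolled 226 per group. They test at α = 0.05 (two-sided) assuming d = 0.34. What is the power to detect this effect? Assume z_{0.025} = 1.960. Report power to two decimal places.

For two equal groups, power = Φ(d·√(n/2) − z_{α/2}).
d·√(n/2) = 0.34 × √(226/2) = 0.34 × 10.630 = 3.614.
z_β = 3.614 − 1.960 = 1.654.
Power = Φ(1.654) = 0.951.

power ≈ 0.95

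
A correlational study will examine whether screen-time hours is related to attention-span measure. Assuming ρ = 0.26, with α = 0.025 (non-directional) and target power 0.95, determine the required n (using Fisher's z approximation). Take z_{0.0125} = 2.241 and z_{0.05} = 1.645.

n = 217

Fisher's z: C = ½·ln((1+r)/(1−r)) = ½·ln(1.7027) = 0.2661.
n = ((z_{α/2} + z_β)/C)² + 3.
(2.241 + 1.645) / 0.2661 = 3.886 / 0.2661 = 14.604.
n = 14.604² + 3 = 213.26 + 3 = 216.3.
Round up.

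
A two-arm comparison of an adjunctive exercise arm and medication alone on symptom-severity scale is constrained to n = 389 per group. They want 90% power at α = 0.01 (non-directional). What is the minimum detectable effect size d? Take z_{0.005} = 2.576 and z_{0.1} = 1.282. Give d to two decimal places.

d_min ≈ 0.28

For two independent groups of n = 389 each: d_min = (z_{α/2} + z_β)·√(2/n).
z-sum = 2.576 + 1.282 = 3.858.
d_min = 3.858 × √(2/389) = 3.858 × 0.0717 = 0.277.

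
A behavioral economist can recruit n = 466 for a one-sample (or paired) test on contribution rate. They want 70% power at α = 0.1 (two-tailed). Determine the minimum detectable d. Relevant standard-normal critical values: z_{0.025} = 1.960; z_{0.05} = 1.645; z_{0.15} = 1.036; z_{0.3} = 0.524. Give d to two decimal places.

d_min ≈ 0.10

For a single sample (or paired design) of n = 466: d_min = (z_{α/2} + z_β)/√n.
z-sum = 1.645 + 0.524 = 2.169.
d_min = 2.169 / √466 = 2.169 / 21.587 = 0.100.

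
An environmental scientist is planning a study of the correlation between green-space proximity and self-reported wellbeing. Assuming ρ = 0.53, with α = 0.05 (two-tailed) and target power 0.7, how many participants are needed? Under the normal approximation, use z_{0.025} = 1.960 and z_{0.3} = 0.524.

Fisher's z: C = ½·ln((1+r)/(1−r)) = ½·ln(3.2553) = 0.5901.
n = ((z_{α/2} + z_β)/C)² + 3.
(1.960 + 0.524) / 0.5901 = 2.484 / 0.5901 = 4.209.
n = 4.209² + 3 = 17.72 + 3 = 20.7.
Round up.

n = 21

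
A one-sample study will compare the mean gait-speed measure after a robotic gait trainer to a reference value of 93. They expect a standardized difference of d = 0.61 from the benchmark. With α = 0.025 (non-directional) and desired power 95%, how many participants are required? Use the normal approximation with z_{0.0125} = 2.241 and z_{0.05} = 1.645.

n = 41

For a one-sample test: n = ((z_{α/2} + z_β) / d)².
z_{α/2} + z_β = 2.241 + 1.645 = 3.886.
n = (3.886 / 0.61)² = 6.370² = 40.58.
Round up.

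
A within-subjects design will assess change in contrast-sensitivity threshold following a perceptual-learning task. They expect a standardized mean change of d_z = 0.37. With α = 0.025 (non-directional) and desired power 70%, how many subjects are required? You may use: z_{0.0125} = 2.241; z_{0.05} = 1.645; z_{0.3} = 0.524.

For a paired (one-sample on differences) test: n = ((z_{α/2} + z_β) / d)².
z_{α/2} + z_β = 2.241 + 0.524 = 2.765.
n = (2.765 / 0.37)² = 7.473² = 55.85.
Round up.

n = 56 pairs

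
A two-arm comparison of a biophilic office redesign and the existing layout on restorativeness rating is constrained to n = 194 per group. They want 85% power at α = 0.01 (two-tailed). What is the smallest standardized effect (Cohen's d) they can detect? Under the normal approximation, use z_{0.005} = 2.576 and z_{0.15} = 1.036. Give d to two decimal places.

d_min ≈ 0.37

For two independent groups of n = 194 each: d_min = (z_{α/2} + z_β)·√(2/n).
z-sum = 2.576 + 1.036 = 3.612.
d_min = 3.612 × √(2/194) = 3.612 × 0.1015 = 0.367.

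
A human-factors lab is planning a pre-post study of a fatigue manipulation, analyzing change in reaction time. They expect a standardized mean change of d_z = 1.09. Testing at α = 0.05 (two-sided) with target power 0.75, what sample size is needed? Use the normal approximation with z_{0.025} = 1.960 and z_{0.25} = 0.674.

n = 6 pairs

For a paired (one-sample on differences) test: n = ((z_{α/2} + z_β) / d)².
z_{α/2} + z_β = 1.960 + 0.674 = 2.634.
n = (2.634 / 1.09)² = 2.417² = 5.84.
Round up.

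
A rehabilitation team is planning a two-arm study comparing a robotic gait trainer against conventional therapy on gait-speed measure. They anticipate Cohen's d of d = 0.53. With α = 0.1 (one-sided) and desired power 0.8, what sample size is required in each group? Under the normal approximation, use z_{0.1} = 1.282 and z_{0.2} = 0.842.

For two independent groups with equal n: n = 2·((z_{α} + z_β) / d)².
z_{α} + z_β = 1.282 + 0.842 = 2.124.
n = 2 × (2.124 / 0.53)² = 2 × 4.008² = 2 × 16.06 = 32.1.
Round up to the next whole participant.

n = 33 per group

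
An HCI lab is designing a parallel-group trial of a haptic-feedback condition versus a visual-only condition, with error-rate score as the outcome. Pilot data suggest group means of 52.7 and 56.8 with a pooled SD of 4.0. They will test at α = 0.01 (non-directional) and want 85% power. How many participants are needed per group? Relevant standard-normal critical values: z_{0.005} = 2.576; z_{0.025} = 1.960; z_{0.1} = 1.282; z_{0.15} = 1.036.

Cohen's d = |M₁ − M₂| / SD_pooled = |52.7 − 56.8| / 4.0 = 4.1 / 4.0 = 1.025.
For two independent groups with equal n: n = 2·((z_{α/2} + z_β) / d)².
z_{α/2} + z_β = 2.576 + 1.036 = 3.612.
n = 2 × (3.612 / 1.025)² = 2 × 3.524² = 2 × 12.42 = 24.8.
Round up to the next whole participant.

n = 25 per group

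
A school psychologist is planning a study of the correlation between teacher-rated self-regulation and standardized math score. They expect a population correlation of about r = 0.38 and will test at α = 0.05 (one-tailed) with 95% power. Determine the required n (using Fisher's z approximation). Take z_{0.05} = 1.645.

n = 71

Fisher's z: C = ½·ln((1+r)/(1−r)) = ½·ln(2.2258) = 0.4001.
n = ((z_{α} + z_β)/C)² + 3.
(1.645 + 1.645) / 0.4001 = 3.290 / 0.4001 = 8.223.
n = 8.223² + 3 = 67.62 + 3 = 70.6.
Round up.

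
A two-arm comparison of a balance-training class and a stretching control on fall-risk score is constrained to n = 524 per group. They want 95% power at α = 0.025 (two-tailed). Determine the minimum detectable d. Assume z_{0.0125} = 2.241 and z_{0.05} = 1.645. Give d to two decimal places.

d_min ≈ 0.24

For two independent groups of n = 524 each: d_min = (z_{α/2} + z_β)·√(2/n).
z-sum = 2.241 + 1.645 = 3.886.
d_min = 3.886 × √(2/524) = 3.886 × 0.0618 = 0.240.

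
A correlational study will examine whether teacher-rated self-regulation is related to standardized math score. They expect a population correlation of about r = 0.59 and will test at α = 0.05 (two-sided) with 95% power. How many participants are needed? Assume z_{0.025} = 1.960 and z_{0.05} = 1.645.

Fisher's z: C = ½·ln((1+r)/(1−r)) = ½·ln(3.8780) = 0.6777.
n = ((z_{α/2} + z_β)/C)² + 3.
(1.960 + 1.645) / 0.6777 = 3.605 / 0.6777 = 5.319.
n = 5.319² + 3 = 28.30 + 3 = 31.3.
Round up.

n = 32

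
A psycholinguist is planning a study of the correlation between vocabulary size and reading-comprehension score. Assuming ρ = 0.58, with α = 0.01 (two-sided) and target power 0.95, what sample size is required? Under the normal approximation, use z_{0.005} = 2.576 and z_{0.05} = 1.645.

n = 44

Fisher's z: C = ½·ln((1+r)/(1−r)) = ½·ln(3.7619) = 0.6625.
n = ((z_{α/2} + z_β)/C)² + 3.
(2.576 + 1.645) / 0.6625 = 4.221 / 0.6625 = 6.371.
n = 6.371² + 3 = 40.59 + 3 = 43.6.
Round up.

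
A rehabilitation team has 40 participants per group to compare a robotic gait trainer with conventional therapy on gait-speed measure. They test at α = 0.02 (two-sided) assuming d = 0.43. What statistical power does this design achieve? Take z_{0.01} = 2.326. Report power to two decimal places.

For two equal groups, power = Φ(d·√(n/2) − z_{α/2}).
d·√(n/2) = 0.43 × √(40/2) = 0.43 × 4.472 = 1.923.
z_β = 1.923 − 2.326 = -0.403.
Power = Φ(-0.403) = 0.343.

power ≈ 0.34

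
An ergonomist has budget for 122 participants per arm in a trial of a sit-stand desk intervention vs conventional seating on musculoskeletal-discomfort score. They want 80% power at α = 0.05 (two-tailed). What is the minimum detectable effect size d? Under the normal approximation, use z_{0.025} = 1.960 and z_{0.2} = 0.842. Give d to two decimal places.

d_min ≈ 0.36

For two independent groups of n = 122 each: d_min = (z_{α/2} + z_β)·√(2/n).
z-sum = 1.960 + 0.842 = 2.802.
d_min = 2.802 × √(2/122) = 2.802 × 0.1280 = 0.359.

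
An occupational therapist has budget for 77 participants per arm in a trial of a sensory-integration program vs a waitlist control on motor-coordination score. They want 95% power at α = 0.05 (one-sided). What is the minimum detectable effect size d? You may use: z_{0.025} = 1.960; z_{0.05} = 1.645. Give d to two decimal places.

d_min ≈ 0.53

For two independent groups of n = 77 each: d_min = (z_{α} + z_β)·√(2/n).
z-sum = 1.645 + 1.645 = 3.290.
d_min = 3.290 × √(2/77) = 3.290 × 0.1612 = 0.530.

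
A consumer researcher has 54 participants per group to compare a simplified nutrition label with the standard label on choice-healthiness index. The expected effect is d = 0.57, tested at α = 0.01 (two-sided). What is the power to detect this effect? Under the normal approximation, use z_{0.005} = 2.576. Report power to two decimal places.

power ≈ 0.65

For two equal groups, power = Φ(d·√(n/2) − z_{α/2}).
d·√(n/2) = 0.57 × √(54/2) = 0.57 × 5.196 = 2.962.
z_β = 2.962 − 2.576 = 0.386.
Power = Φ(0.386) = 0.650.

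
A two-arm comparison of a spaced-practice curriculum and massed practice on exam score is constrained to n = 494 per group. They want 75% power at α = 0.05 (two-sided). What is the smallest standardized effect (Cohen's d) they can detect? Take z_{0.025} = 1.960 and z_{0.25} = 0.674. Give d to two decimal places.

d_min ≈ 0.17

For two independent groups of n = 494 each: d_min = (z_{α/2} + z_β)·√(2/n).
z-sum = 1.960 + 0.674 = 2.634.
d_min = 2.634 × √(2/494) = 2.634 × 0.0636 = 0.168.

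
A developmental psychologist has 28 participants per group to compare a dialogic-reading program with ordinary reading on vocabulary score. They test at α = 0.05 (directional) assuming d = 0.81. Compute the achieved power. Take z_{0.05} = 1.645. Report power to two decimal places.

For two equal groups, power = Φ(d·√(n/2) − z_{α}).
d·√(n/2) = 0.81 × √(28/2) = 0.81 × 3.742 = 3.031.
z_β = 3.031 − 1.645 = 1.386.
Power = Φ(1.386) = 0.917.

power ≈ 0.92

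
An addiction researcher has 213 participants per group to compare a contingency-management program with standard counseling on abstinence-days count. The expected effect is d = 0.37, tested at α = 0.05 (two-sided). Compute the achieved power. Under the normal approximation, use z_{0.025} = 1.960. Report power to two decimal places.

For two equal groups, power = Φ(d·√(n/2) − z_{α/2}).
d·√(n/2) = 0.37 × √(213/2) = 0.37 × 10.320 = 3.818.
z_β = 3.818 − 1.960 = 1.858.
Power = Φ(1.858) = 0.968.

power ≈ 0.97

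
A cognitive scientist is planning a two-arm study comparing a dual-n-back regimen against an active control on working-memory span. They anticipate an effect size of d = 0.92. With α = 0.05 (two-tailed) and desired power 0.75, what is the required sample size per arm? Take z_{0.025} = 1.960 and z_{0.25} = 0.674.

For two independent groups with equal n: n = 2·((z_{α/2} + z_β) / d)².
z_{α/2} + z_β = 1.960 + 0.674 = 2.634.
n = 2 × (2.634 / 0.92)² = 2 × 2.863² = 2 × 8.20 = 16.4.
Round up to the next whole participant.

n = 17 per group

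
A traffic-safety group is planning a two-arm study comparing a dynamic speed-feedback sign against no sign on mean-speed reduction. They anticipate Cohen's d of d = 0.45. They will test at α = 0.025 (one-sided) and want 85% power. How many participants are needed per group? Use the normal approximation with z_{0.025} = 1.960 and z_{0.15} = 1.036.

For two independent groups with equal n: n = 2·((z_{α} + z_β) / d)².
z_{α} + z_β = 1.960 + 1.036 = 2.996.
n = 2 × (2.996 / 0.45)² = 2 × 6.658² = 2 × 44.33 = 88.7.
Round up to the next whole participant.

n = 89 per group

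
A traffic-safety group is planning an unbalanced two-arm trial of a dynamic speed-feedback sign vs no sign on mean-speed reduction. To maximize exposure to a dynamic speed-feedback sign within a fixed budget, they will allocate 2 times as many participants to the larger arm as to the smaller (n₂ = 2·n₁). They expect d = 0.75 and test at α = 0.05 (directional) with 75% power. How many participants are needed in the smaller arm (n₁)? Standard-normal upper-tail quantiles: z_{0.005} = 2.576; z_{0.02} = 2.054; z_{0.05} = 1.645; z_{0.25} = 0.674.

n₁ = 15

With allocation ratio k = n₂/n₁ = 2, Var(x̄₁−x̄₂) = σ²(1/n₁ + 1/(k·n₁)) = σ²·(k+1)/(k·n₁).
So n₁ = (1 + 1/k)·((z_{α} + z_β)/d)² = 1.500 × (2.319/0.75)².
n₁ = 1.500 × 9.56 = 14.3.
Round up: n₁ = 15, giving n₂ = 2 × 15 = 30.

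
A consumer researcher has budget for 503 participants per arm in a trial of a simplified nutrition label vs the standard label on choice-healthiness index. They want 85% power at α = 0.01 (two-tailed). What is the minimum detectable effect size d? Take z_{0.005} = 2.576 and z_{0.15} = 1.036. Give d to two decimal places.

For two independent groups of n = 503 each: d_min = (z_{α/2} + z_β)·√(2/n).
z-sum = 2.576 + 1.036 = 3.612.
d_min = 3.612 × √(2/503) = 3.612 × 0.0631 = 0.228.

d_min ≈ 0.23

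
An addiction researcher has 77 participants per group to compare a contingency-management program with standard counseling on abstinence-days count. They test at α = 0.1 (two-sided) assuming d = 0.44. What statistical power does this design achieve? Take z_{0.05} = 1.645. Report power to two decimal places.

For two equal groups, power = Φ(d·√(n/2) − z_{α/2}).
d·√(n/2) = 0.44 × √(77/2) = 0.44 × 6.205 = 2.730.
z_β = 2.730 − 1.645 = 1.085.
Power = Φ(1.085) = 0.861.

power ≈ 0.86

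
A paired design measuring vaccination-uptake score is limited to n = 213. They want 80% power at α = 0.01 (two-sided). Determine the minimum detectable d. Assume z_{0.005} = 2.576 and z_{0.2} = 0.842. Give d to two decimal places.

For a single sample (or paired design) of n = 213: d_min = (z_{α/2} + z_β)/√n.
z-sum = 2.576 + 0.842 = 3.418.
d_min = 3.418 / √213 = 3.418 / 14.595 = 0.234.

d_min ≈ 0.23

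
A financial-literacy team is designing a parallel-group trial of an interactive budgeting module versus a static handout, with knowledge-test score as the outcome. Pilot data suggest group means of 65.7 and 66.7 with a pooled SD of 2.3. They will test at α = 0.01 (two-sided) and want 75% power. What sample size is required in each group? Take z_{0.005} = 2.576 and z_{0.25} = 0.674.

Cohen's d = |M₁ − M₂| / SD_pooled = |65.7 − 66.7| / 2.3 = 1.0 / 2.3 = 0.435.
For two independent groups with equal n: n = 2·((z_{α/2} + z_β) / d)².
z_{α/2} + z_β = 2.576 + 0.674 = 3.250.
n = 2 × (3.250 / 0.435)² = 2 × 7.471² = 2 × 55.82 = 111.6.
Round up to the next whole participant.

n = 112 per group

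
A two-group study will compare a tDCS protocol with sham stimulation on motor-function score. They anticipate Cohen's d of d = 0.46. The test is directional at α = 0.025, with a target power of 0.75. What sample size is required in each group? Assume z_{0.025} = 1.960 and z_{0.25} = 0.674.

n = 66 per group

For two independent groups with equal n: n = 2·((z_{α} + z_β) / d)².
z_{α} + z_β = 1.960 + 0.674 = 2.634.
n = 2 × (2.634 / 0.46)² = 2 × 5.726² = 2 × 32.79 = 65.6.
Round up to the next whole participant.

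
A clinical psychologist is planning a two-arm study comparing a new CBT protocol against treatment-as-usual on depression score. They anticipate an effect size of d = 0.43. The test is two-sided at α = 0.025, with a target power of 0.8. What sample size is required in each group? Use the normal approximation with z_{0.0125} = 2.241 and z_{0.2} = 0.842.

For two independent groups with equal n: n = 2·((z_{α/2} + z_β) / d)².
z_{α/2} + z_β = 2.241 + 0.842 = 3.083.
n = 2 × (3.083 / 0.43)² = 2 × 7.170² = 2 × 51.41 = 102.8.
Round up to the next whole participant.

n = 103 per group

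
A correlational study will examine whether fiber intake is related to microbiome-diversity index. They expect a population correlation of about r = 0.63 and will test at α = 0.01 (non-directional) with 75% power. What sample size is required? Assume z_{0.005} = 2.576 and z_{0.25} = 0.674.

n = 23

Fisher's z: C = ½·ln((1+r)/(1−r)) = ½·ln(4.4054) = 0.7414.
n = ((z_{α/2} + z_β)/C)² + 3.
(2.576 + 0.674) / 0.7414 = 3.250 / 0.7414 = 4.384.
n = 4.384² + 3 = 19.22 + 3 = 22.2.
Round up.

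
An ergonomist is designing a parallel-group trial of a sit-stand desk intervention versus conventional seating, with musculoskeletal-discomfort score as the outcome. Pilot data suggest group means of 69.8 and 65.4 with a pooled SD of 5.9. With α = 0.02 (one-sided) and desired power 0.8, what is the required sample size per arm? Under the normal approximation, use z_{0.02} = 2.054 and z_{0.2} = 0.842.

n = 31 per group

Cohen's d = |M₁ − M₂| / SD_pooled = |69.8 − 65.4| / 5.9 = 4.4 / 5.9 = 0.746.
For two independent groups with equal n: n = 2·((z_{α} + z_β) / d)².
z_{α} + z_β = 2.054 + 0.842 = 2.896.
n = 2 × (2.896 / 0.746)² = 2 × 3.882² = 2 × 15.07 = 30.1.
Round up to the next whole participant.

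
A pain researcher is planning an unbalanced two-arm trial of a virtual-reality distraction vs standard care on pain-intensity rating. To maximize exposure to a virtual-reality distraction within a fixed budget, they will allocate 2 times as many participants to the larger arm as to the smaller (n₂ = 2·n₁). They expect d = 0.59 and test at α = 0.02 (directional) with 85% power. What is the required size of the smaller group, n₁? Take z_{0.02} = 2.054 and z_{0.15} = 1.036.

With allocation ratio k = n₂/n₁ = 2, Var(x̄₁−x̄₂) = σ²(1/n₁ + 1/(k·n₁)) = σ²·(k+1)/(k·n₁).
So n₁ = (1 + 1/k)·((z_{α} + z_β)/d)² = 1.500 × (3.090/0.59)².
n₁ = 1.500 × 27.43 = 41.1.
Round up: n₁ = 42, giving n₂ = 2 × 42 = 84.

n₁ = 42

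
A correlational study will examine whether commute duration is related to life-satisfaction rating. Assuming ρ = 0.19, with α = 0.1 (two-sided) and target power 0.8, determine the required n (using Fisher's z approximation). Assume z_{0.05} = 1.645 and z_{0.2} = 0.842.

n = 171

Fisher's z: C = ½·ln((1+r)/(1−r)) = ½·ln(1.4691) = 0.1923.
n = ((z_{α/2} + z_β)/C)² + 3.
(1.645 + 0.842) / 0.1923 = 2.487 / 0.1923 = 12.933.
n = 12.933² + 3 = 167.26 + 3 = 170.3.
Round up.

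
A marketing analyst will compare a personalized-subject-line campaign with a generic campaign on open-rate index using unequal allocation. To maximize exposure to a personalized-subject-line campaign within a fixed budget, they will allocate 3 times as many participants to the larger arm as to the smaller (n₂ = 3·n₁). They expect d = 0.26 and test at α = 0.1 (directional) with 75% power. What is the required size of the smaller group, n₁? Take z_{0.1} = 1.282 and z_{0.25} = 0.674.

n₁ = 76

With allocation ratio k = n₂/n₁ = 3, Var(x̄₁−x̄₂) = σ²(1/n₁ + 1/(k·n₁)) = σ²·(k+1)/(k·n₁).
So n₁ = (1 + 1/k)·((z_{α} + z_β)/d)² = 1.333 × (1.956/0.26)².
n₁ = 1.333 × 56.60 = 75.5.
Round up: n₁ = 76, giving n₂ = 3 × 76 = 228.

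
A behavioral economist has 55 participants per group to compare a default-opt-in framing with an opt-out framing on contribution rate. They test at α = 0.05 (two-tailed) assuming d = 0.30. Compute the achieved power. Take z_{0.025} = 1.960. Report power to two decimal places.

For two equal groups, power = Φ(d·√(n/2) − z_{α/2}).
d·√(n/2) = 0.30 × √(55/2) = 0.30 × 5.244 = 1.573.
z_β = 1.573 − 1.960 = -0.387.
Power = Φ(-0.387) = 0.349.

power ≈ 0.35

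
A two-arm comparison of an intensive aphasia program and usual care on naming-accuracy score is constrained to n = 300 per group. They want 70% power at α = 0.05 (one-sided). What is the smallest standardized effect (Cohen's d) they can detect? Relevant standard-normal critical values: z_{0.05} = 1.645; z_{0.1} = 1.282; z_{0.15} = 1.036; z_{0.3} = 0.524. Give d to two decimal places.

For two independent groups of n = 300 each: d_min = (z_{α} + z_β)·√(2/n).
z-sum = 1.645 + 0.524 = 2.169.
d_min = 2.169 × √(2/300) = 2.169 × 0.0816 = 0.177.

d_min ≈ 0.18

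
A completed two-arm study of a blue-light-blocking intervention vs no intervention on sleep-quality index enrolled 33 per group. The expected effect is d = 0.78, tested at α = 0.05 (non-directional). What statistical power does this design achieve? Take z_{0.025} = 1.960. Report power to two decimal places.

For two equal groups, power = Φ(d·√(n/2) − z_{α/2}).
d·√(n/2) = 0.78 × √(33/2) = 0.78 × 4.062 = 3.168.
z_β = 3.168 − 1.960 = 1.208.
Power = Φ(1.208) = 0.887.

power ≈ 0.89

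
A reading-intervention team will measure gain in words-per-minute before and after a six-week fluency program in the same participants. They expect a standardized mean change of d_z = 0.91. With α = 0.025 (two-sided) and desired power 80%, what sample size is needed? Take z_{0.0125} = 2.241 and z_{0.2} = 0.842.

For a paired (one-sample on differences) test: n = ((z_{α/2} + z_β) / d)².
z_{α/2} + z_β = 2.241 + 0.842 = 3.083.
n = (3.083 / 0.91)² = 3.388² = 11.48.
Round up.

n = 12 pairs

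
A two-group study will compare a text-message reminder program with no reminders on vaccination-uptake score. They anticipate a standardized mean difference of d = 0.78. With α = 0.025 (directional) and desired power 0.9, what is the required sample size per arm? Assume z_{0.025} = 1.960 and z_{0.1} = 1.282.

n = 35 per group

For two independent groups with equal n: n = 2·((z_{α} + z_β) / d)².
z_{α} + z_β = 1.960 + 1.282 = 3.242.
n = 2 × (3.242 / 0.78)² = 2 × 4.156² = 2 × 17.28 = 34.6.
Round up to the next whole participant.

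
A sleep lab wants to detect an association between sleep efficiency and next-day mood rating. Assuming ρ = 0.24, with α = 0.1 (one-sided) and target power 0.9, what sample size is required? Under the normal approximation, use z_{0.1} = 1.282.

Fisher's z: C = ½·ln((1+r)/(1−r)) = ½·ln(1.6316) = 0.2448.
n = ((z_{α} + z_β)/C)² + 3.
(1.282 + 1.282) / 0.2448 = 2.564 / 0.2448 = 10.474.
n = 10.474² + 3 = 109.70 + 3 = 112.7.
Round up.

n = 113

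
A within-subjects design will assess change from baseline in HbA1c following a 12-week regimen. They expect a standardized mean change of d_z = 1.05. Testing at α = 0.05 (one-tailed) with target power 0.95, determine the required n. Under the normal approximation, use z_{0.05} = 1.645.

For a paired (one-sample on differences) test: n = ((z_{α} + z_β) / d)².
z_{α} + z_β = 1.645 + 1.645 = 3.290.
n = (3.290 / 1.05)² = 3.133² = 9.82.
Round up.

n = 10 pairs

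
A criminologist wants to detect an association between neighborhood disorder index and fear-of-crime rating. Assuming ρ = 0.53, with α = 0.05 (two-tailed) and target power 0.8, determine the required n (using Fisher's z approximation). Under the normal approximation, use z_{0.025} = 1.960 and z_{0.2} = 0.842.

n = 26

Fisher's z: C = ½·ln((1+r)/(1−r)) = ½·ln(3.2553) = 0.5901.
n = ((z_{α/2} + z_β)/C)² + 3.
(1.960 + 0.842) / 0.5901 = 2.802 / 0.5901 = 4.748.
n = 4.748² + 3 = 22.55 + 3 = 25.5.
Round up.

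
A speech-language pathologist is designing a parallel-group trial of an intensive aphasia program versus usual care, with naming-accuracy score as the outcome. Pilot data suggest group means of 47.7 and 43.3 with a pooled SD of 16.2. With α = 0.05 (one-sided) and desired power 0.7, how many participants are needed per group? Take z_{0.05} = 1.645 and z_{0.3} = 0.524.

Cohen's d = |M₁ − M₂| / SD_pooled = |47.7 − 43.3| / 16.2 = 4.4 / 16.2 = 0.272.
For two independent groups with equal n: n = 2·((z_{α} + z_β) / d)².
z_{α} + z_β = 1.645 + 0.524 = 2.169.
n = 2 × (2.169 / 0.272)² = 2 × 7.974² = 2 × 63.59 = 127.2.
Round up to the next whole participant.

n = 128 per group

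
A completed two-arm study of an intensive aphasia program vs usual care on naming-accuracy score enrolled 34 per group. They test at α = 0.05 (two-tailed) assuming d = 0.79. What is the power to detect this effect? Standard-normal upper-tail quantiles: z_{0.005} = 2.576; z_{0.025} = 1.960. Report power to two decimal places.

For two equal groups, power = Φ(d·√(n/2) − z_{α/2}).
d·√(n/2) = 0.79 × √(34/2) = 0.79 × 4.123 = 3.257.
z_β = 3.257 − 1.960 = 1.297.
Power = Φ(1.297) = 0.903.

power ≈ 0.90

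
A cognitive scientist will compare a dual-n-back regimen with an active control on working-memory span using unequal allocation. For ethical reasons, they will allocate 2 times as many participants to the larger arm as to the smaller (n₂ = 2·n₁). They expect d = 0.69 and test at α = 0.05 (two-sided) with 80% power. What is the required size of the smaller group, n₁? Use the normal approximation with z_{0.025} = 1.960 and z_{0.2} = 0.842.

n₁ = 25

With allocation ratio k = n₂/n₁ = 2, Var(x̄₁−x̄₂) = σ²(1/n₁ + 1/(k·n₁)) = σ²·(k+1)/(k·n₁).
So n₁ = (1 + 1/k)·((z_{α/2} + z_β)/d)² = 1.500 × (2.802/0.69)².
n₁ = 1.500 × 16.49 = 24.7.
Round up: n₁ = 25, giving n₂ = 2 × 25 = 50.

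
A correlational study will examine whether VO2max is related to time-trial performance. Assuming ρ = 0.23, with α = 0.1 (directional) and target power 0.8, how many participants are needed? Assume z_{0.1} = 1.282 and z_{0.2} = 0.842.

Fisher's z: C = ½·ln((1+r)/(1−r)) = ½·ln(1.5974) = 0.2342.
n = ((z_{α} + z_β)/C)² + 3.
(1.282 + 0.842) / 0.2342 = 2.124 / 0.2342 = 9.069.
n = 9.069² + 3 = 82.25 + 3 = 85.2.
Round up.

n = 86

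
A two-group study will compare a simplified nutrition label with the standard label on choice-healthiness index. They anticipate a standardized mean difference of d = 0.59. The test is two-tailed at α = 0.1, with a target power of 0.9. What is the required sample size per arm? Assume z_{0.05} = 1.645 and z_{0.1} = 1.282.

n = 50 per group

For two independent groups with equal n: n = 2·((z_{α/2} + z_β) / d)².
z_{α/2} + z_β = 1.645 + 1.282 = 2.927.
n = 2 × (2.927 / 0.59)² = 2 × 4.961² = 2 × 24.61 = 49.2.
Round up to the next whole participant.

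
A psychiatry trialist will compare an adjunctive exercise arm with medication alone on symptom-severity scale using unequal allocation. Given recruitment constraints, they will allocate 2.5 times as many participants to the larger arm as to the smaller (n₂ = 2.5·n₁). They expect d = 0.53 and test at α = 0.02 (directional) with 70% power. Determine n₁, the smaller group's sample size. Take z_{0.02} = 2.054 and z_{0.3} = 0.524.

With allocation ratio k = n₂/n₁ = 2.5, Var(x̄₁−x̄₂) = σ²(1/n₁ + 1/(k·n₁)) = σ²·(k+1)/(k·n₁).
So n₁ = (1 + 1/k)·((z_{α} + z_β)/d)² = 1.400 × (2.578/0.53)².
n₁ = 1.400 × 23.66 = 33.1.
Round up: n₁ = 34, giving n₂ = 2.5 × 34 = 85.

n₁ = 34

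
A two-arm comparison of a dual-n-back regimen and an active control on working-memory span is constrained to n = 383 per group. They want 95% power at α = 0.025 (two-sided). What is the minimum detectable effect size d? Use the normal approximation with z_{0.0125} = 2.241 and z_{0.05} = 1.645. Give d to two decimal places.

d_min ≈ 0.28

For two independent groups of n = 383 each: d_min = (z_{α/2} + z_β)·√(2/n).
z-sum = 2.241 + 1.645 = 3.886.
d_min = 3.886 × √(2/383) = 3.886 × 0.0723 = 0.281.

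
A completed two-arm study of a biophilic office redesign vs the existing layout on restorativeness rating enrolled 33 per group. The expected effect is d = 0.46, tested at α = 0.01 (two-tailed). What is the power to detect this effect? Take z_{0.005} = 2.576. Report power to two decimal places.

For two equal groups, power = Φ(d·√(n/2) − z_{α/2}).
d·√(n/2) = 0.46 × √(33/2) = 0.46 × 4.062 = 1.869.
z_β = 1.869 − 2.576 = -0.707.
Power = Φ(-0.707) = 0.240.

power ≈ 0.24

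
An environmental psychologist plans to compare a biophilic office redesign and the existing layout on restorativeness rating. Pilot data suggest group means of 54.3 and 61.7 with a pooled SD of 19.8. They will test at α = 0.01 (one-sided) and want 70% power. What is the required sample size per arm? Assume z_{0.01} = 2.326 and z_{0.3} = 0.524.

Cohen's d = |M₁ − M₂| / SD_pooled = |54.3 − 61.7| / 19.8 = 7.4 / 19.8 = 0.374.
For two independent groups with equal n: n = 2·((z_{α} + z_β) / d)².
z_{α} + z_β = 2.326 + 0.524 = 2.850.
n = 2 × (2.850 / 0.374)² = 2 × 7.620² = 2 × 58.07 = 116.1.
Round up to the next whole participant.

n = 117 per group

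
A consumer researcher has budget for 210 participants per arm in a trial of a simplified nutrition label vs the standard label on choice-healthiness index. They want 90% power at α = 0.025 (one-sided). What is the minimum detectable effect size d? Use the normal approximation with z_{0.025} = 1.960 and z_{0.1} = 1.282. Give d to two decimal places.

For two independent groups of n = 210 each: d_min = (z_{α} + z_β)·√(2/n).
z-sum = 1.960 + 1.282 = 3.242.
d_min = 3.242 × √(2/210) = 3.242 × 0.0976 = 0.316.

d_min ≈ 0.32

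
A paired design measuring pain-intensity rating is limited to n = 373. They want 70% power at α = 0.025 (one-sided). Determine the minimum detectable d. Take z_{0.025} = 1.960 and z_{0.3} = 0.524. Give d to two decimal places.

For a single sample (or paired design) of n = 373: d_min = (z_{α} + z_β)/√n.
z-sum = 1.960 + 0.524 = 2.484.
d_min = 2.484 / √373 = 2.484 / 19.313 = 0.129.

d_min ≈ 0.13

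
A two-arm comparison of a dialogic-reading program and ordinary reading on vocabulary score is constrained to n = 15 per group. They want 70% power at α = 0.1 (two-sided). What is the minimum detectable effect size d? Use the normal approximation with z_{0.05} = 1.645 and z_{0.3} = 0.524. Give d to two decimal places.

For two independent groups of n = 15 each: d_min = (z_{α/2} + z_β)·√(2/n).
z-sum = 1.645 + 0.524 = 2.169.
d_min = 2.169 × √(2/15) = 2.169 × 0.3651 = 0.792.

d_min ≈ 0.79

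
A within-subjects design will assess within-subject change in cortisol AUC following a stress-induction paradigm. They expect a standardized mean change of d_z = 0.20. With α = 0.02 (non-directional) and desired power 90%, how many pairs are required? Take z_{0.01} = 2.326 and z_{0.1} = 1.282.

For a paired (one-sample on differences) test: n = ((z_{α/2} + z_β) / d)².
z_{α/2} + z_β = 2.326 + 1.282 = 3.608.
n = (3.608 / 0.20)² = 18.040² = 325.44.
Round up.

n = 326 pairs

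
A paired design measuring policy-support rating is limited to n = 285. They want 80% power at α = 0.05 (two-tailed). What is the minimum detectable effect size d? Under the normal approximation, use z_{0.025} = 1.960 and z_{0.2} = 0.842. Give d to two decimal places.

d_min ≈ 0.17

For a single sample (or paired design) of n = 285: d_min = (z_{α/2} + z_β)/√n.
z-sum = 1.960 + 0.842 = 2.802.
d_min = 2.802 / √285 = 2.802 / 16.882 = 0.166.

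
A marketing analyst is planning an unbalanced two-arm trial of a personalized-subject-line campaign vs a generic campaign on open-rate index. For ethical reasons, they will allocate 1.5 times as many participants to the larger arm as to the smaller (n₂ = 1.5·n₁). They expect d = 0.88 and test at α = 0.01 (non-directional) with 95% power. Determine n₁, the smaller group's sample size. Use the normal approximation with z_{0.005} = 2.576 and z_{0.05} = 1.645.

With allocation ratio k = n₂/n₁ = 1.5, Var(x̄₁−x̄₂) = σ²(1/n₁ + 1/(k·n₁)) = σ²·(k+1)/(k·n₁).
So n₁ = (1 + 1/k)·((z_{α/2} + z_β)/d)² = 1.667 × (4.221/0.88)².
n₁ = 1.667 × 23.01 = 38.3.
Round up: n₁ = 39, giving n₂ = ⌈1.5 × 39⌉ = ⌈58.5⌉ = 59.

n₁ = 39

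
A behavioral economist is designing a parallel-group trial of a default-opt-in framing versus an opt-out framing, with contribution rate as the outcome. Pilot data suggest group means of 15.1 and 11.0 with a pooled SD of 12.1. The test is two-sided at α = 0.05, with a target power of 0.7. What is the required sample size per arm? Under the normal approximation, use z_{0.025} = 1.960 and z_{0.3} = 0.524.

n = 108 per group

Cohen's d = |M₁ − M₂| / SD_pooled = |15.1 − 11.0| / 12.1 = 4.1 / 12.1 = 0.339.
For two independent groups with equal n: n = 2·((z_{α/2} + z_β) / d)².
z_{α/2} + z_β = 1.960 + 0.524 = 2.484.
n = 2 × (2.484 / 0.339)² = 2 × 7.327² = 2 × 53.69 = 107.4.
Round up to the next whole participant.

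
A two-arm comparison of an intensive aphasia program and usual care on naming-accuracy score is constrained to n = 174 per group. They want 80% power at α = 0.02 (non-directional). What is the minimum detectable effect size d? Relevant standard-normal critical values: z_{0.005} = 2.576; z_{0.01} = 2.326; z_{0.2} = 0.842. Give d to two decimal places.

d_min ≈ 0.34

For two independent groups of n = 174 each: d_min = (z_{α/2} + z_β)·√(2/n).
z-sum = 2.326 + 0.842 = 3.168.
d_min = 3.168 × √(2/174) = 3.168 × 0.1072 = 0.340.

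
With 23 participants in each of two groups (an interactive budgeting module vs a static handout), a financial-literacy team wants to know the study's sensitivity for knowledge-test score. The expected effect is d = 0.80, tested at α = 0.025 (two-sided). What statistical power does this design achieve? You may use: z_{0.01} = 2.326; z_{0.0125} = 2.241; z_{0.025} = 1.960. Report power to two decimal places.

For two equal groups, power = Φ(d·√(n/2) − z_{α/2}).
d·√(n/2) = 0.80 × √(23/2) = 0.80 × 3.391 = 2.713.
z_β = 2.713 − 2.241 = 0.472.
Power = Φ(0.472) = 0.682.

power ≈ 0.68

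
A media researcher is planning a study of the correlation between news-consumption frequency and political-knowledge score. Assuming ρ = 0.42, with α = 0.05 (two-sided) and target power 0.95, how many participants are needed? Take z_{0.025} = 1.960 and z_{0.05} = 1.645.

Fisher's z: C = ½·ln((1+r)/(1−r)) = ½·ln(2.4483) = 0.4477.
n = ((z_{α/2} + z_β)/C)² + 3.
(1.960 + 1.645) / 0.4477 = 3.605 / 0.4477 = 8.052.
n = 8.052² + 3 = 64.84 + 3 = 67.8.
Round up.

n = 68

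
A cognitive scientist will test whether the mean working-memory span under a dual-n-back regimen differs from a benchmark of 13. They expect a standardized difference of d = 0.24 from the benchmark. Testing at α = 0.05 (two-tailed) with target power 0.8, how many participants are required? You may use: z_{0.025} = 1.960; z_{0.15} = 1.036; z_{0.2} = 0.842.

n = 137

For a one-sample test: n = ((z_{α/2} + z_β) / d)².
z_{α/2} + z_β = 1.960 + 0.842 = 2.802.
n = (2.802 / 0.24)² = 11.675² = 136.31.
Round up.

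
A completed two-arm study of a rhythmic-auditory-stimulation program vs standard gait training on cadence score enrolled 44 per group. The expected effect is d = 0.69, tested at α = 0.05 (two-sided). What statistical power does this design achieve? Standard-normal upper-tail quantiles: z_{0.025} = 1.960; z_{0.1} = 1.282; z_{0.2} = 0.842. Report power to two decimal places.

power ≈ 0.90

For two equal groups, power = Φ(d·√(n/2) − z_{α/2}).
d·√(n/2) = 0.69 × √(44/2) = 0.69 × 4.690 = 3.236.
z_β = 3.236 − 1.960 = 1.276.
Power = Φ(1.276) = 0.899.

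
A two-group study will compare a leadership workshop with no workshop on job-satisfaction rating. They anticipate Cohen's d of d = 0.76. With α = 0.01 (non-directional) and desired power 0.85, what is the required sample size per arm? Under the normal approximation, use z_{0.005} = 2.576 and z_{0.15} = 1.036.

For two independent groups with equal n: n = 2·((z_{α/2} + z_β) / d)².
z_{α/2} + z_β = 2.576 + 1.036 = 3.612.
n = 2 × (3.612 / 0.76)² = 2 × 4.753² = 2 × 22.59 = 45.2.
Round up to the next whole participant.

n = 46 per group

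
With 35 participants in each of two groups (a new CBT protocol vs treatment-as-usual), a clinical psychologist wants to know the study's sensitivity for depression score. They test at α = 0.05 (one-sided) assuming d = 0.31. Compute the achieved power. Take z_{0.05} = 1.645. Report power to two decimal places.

For two equal groups, power = Φ(d·√(n/2) − z_{α}).
d·√(n/2) = 0.31 × √(35/2) = 0.31 × 4.183 = 1.297.
z_β = 1.297 − 1.645 = -0.348.
Power = Φ(-0.348) = 0.364.

power ≈ 0.36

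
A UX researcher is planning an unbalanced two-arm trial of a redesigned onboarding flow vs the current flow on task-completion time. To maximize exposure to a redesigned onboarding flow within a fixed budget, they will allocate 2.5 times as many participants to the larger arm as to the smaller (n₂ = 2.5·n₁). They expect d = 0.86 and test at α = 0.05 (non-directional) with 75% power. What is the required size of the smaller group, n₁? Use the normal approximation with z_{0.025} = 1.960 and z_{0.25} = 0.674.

With allocation ratio k = n₂/n₁ = 2.5, Var(x̄₁−x̄₂) = σ²(1/n₁ + 1/(k·n₁)) = σ²·(k+1)/(k·n₁).
So n₁ = (1 + 1/k)·((z_{α/2} + z_β)/d)² = 1.400 × (2.634/0.86)².
n₁ = 1.400 × 9.38 = 13.1.
Round up: n₁ = 14, giving n₂ = 2.5 × 14 = 35.

n₁ = 14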